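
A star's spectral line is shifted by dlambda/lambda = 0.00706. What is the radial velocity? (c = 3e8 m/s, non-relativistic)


v = (dlambda/lambda) * c = 0.00706 * 3e8 = 2.118e+06

2.118e+06 m/s


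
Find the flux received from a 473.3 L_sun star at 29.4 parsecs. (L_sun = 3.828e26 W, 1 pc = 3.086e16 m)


F = L / (4*pi*d^2) = 1.812e+29 / (4*pi*(9.073e+17)^2) = 1.752e-08

1.752e-08 W/m^2


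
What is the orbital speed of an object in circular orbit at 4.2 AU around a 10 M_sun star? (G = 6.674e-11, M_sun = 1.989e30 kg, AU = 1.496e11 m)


v = sqrt(GM/r) = sqrt(6.674e-11 * 1.989e+31 / 6.283e+11) = 45964.2365

45964.2365 m/s


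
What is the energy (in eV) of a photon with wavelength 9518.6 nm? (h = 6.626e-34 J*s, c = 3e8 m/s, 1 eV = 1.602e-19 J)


E = hc/lambda = 6.626e-34 * 3e8 / 9.519e-06 = 2.088e-20 J = 0.1304 eV

0.1304 eV


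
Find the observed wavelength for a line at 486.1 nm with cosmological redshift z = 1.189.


lam_obs = lam_emit * (1 + z) = 486.1 * (1 + 1.189) = 1064.0729

1064.0729 nm


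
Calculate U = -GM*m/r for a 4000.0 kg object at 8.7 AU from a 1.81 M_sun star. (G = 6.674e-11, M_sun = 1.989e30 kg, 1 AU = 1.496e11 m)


M = 1.81 * 1.989e30 kg = 3.60009e+30 kg; r = 8.7 AU * 1.496e11 m/AU = 1.30152e+12 m. U = -GM*m/r = -(6.674e-11 * 3.60009e+30 * 4000.0) / 1.30152e+12 = -7.384e+11

-7.384e+11 J


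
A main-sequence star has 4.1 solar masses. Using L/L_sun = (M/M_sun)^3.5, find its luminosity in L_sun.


L/L_sun = (M/M_sun)^3.5 = 4.1^3.5 = 139.5544

139.5544 L_sun


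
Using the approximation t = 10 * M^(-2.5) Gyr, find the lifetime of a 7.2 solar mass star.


t = 10 * M^(-2.5) = 10 * 7.2^(-2.5) = 0.0719

0.0719 Gyr


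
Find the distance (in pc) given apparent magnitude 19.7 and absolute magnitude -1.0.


d = 10^((m - M + 5)/5) = 10^((19.7 - -1.0 + 5)/5) = 138038.4265

138038.4265 pc


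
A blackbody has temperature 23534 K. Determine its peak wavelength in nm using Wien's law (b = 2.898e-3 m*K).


lam_max = b / T = 2.898e-3 / 23534 = 1.231e-07 m = 123.141 nm

123.141 nm


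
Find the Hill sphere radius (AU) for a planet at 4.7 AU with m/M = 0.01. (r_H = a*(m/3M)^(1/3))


r_H = a * (m/3M)^(1/3) = 4.7 * (0.01/3)^(1/3) = 0.7021

0.7021 AU


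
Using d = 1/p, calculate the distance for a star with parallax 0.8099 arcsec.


d = 1/p = 1/0.8099 = 1.2347

1.2347 pc


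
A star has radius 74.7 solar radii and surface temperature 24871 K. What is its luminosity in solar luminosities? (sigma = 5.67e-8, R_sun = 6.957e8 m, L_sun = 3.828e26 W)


R = 74.7 * 6.957e8 m = 5.196879e+10 m. L = 4*pi*R^2*sigma*T^4 = 4*pi*(5.196879e+10)^2 * 5.67e-8 * 24871^4 = 7.362937657e+32 W. L/L_sun = 7.362937657e+32 / 3.828e26 = 1.923e+06

1.923e+06 L_sun


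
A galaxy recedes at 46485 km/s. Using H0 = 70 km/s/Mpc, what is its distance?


d = v / H0 = 46485 / 70 = 664.0714

664.0714 Mpc


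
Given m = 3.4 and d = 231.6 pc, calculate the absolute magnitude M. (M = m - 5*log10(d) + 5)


M = m - 5*log10(d) + 5 = 3.4 - 5*log10(231.6) + 5 = -3.4237

-3.4237


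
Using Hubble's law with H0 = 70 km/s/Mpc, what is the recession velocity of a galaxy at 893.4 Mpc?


v = H0 * d = 70 * 893.4 = 62538.0

62538.0 km/s


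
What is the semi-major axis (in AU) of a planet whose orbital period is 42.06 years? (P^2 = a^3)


a = P^(2/3) = 42.06^(2/3) = 12.0943

12.0943 AU


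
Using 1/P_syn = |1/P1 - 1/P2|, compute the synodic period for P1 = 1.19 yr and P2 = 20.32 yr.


1/P_syn = |1/P1 - 1/P2| = |1/1.19 - 1/20.32| => P_syn = 1.264

1.264 years


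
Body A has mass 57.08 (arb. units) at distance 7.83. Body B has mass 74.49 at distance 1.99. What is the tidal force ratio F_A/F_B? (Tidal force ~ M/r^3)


Ratio = (M1/r1^3) / (M2/r2^3) = (57.08/7.83^3) / (74.49/1.99^3) = 0.0126

0.0126


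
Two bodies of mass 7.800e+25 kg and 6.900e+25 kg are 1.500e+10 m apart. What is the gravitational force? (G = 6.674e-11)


F = G*m1*m2/r^2 = 6.674e-11 * 7.800e+25 * 6.900e+25 / (1.500e+10)^2 = 6.674e-11 * 5.382e+51 / 2.250e+20 = 1.596e+21

1.596e+21 N


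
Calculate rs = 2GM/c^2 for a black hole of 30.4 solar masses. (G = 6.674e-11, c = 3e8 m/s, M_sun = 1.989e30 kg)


M = 30.4 * 1.989e30 kg = 6.04656e+31 kg. rs = 2GM/c^2 = 2 * 6.674e-11 * 6.04656e+31 / (3e8)^2 = 89677.2032

89677.2032 m


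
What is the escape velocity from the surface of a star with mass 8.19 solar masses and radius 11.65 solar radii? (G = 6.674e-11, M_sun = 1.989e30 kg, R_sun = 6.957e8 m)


M = 8.19 * 1.989e30 kg = 1.628991e+31 kg; R = 11.65 * 6.957e8 m = 8.104905e+09 m. v_esc = sqrt(2GM/R) = sqrt(2 * 6.674e-11 * 1.628991e+31 / 8.104905e+09) = 517956.726

517956.726 m/s


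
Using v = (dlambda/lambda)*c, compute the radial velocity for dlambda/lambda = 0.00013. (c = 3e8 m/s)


v = (dlambda/lambda) * c = 0.00013 * 3e8 = 39000.0

39000.0 m/s


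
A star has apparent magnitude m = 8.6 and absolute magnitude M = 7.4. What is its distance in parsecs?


d = 10^((m - M + 5)/5) = 10^((8.6 - 7.4 + 5)/5) = 17.378

17.378 pc


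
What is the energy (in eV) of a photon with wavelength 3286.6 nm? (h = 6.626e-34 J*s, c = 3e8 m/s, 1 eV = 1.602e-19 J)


E = hc/lambda = 6.626e-34 * 3e8 / 3.287e-06 = 6.048e-20 J = 0.3775 eV

0.3775 eV


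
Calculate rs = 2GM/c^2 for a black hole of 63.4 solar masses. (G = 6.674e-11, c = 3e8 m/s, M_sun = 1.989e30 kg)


M = 63.4 * 1.989e30 kg = 1.261026e+32 kg. rs = 2GM/c^2 = 2 * 6.674e-11 * 1.261026e+32 / (3e8)^2 = 187024.1672

187024.1672 m


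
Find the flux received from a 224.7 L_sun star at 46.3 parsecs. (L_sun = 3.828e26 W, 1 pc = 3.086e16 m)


F = L / (4*pi*d^2) = 8.602e+28 / (4*pi*(1.429e+18)^2) = 3.353e-09

3.353e-09 W/m^2


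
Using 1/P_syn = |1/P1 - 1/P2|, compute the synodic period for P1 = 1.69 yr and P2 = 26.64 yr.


1/P_syn = |1/P1 - 1/P2| = |1/1.69 - 1/26.64| => P_syn = 1.8045

1.8045 years


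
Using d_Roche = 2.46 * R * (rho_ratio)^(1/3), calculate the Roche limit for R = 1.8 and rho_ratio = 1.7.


d_Roche = 2.46 * 1.8 * 1.7^(1/3) = 5.2847

5.2847


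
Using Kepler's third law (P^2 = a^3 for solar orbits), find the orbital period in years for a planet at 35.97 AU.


P = a^(3/2) = 35.97^1.5 = 215.7301

215.7301 years


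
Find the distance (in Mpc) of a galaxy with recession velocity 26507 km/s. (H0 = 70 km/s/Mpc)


d = v / H0 = 26507 / 70 = 378.6714

378.6714 Mpc


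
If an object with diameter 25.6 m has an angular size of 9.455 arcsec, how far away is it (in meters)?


D = size / theta_rad, theta_rad = 9.455 * pi/(180*3600) = 4.584e-05, D = 558474.7795

558474.7795 m


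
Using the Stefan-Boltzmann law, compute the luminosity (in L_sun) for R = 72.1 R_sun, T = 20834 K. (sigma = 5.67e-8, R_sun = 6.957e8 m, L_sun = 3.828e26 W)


R = 72.1 * 6.957e8 m = 5.015997e+10 m. L = 4*pi*R^2*sigma*T^4 = 4*pi*(5.015997e+10)^2 * 5.67e-8 * 20834^4 = 3.377521314e+32 W. L/L_sun = 3.377521314e+32 / 3.828e26 = 882320.0925

882320.0925 L_sun


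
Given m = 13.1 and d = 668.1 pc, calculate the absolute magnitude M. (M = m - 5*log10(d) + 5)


M = m - 5*log10(d) + 5 = 13.1 - 5*log10(668.1) + 5 = 3.9758

3.9758


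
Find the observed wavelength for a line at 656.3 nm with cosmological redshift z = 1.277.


lam_obs = lam_emit * (1 + z) = 656.3 * (1 + 1.277) = 1494.3951

1494.3951 nm


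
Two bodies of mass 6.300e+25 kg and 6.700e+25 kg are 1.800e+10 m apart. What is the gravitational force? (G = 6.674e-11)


F = G*m1*m2/r^2 = 6.674e-11 * 6.300e+25 * 6.700e+25 / (1.800e+10)^2 = 6.674e-11 * 4.221e+51 / 3.240e+20 = 8.695e+20

8.695e+20 N


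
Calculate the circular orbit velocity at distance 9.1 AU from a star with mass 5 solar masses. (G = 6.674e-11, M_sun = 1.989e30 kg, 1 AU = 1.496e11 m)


v = sqrt(GM/r) = sqrt(6.674e-11 * 9.945e+30 / 1.361e+12) = 22080.505

22080.505 m/s


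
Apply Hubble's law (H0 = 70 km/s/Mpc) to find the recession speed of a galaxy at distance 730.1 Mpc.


v = H0 * d = 70 * 730.1 = 51107.0

51107.0 km/s


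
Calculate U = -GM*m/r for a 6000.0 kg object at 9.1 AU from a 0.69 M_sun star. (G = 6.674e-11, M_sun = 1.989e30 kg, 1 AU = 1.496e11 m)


M = 0.69 * 1.989e30 kg = 1.37241e+30 kg; r = 9.1 AU * 1.496e11 m/AU = 1.36136e+12 m. U = -GM*m/r = -(6.674e-11 * 1.37241e+30 * 6000.0) / 1.36136e+12 = -4.037e+11

-4.037e+11 J


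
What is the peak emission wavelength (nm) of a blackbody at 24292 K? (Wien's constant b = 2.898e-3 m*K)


lam_max = b / T = 2.898e-3 / 24292 = 1.193e-07 m = 119.2985 nm

119.2985 nm


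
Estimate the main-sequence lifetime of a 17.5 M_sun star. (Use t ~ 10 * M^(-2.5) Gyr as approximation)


t = 10 * M^(-2.5) = 10 * 17.5^(-2.5) = 0.0078

0.0078 Gyr


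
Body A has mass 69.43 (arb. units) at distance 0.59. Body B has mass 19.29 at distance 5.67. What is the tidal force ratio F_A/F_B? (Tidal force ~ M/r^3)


Ratio = (M1/r1^3) / (M2/r2^3) = (69.43/0.59^3) / (19.29/5.67^3) = 3194.5382

3194.5382


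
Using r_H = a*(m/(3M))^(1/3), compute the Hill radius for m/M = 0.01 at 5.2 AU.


r_H = a * (m/3M)^(1/3) = 5.2 * (0.01/3)^(1/3) = 0.7768

0.7768 AU


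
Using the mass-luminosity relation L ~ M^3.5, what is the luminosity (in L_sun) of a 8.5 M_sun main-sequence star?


L/L_sun = (M/M_sun)^3.5 = 8.5^3.5 = 1790.4667

1790.4667 L_sun


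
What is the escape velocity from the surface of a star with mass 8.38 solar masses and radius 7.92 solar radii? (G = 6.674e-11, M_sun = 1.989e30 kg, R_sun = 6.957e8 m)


M = 8.38 * 1.989e30 kg = 1.666782e+31 kg; R = 7.92 * 6.957e8 m = 5.509944e+09 m. v_esc = sqrt(2GM/R) = sqrt(2 * 6.674e-11 * 1.666782e+31 / 5.509944e+09) = 635439.0604

635439.0604 m/s


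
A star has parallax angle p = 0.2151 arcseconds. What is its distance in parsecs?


d = 1/p = 1/0.2151 = 4.649

4.649 pc


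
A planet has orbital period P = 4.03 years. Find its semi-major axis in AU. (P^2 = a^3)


a = P^(2/3) = 4.03^(2/3) = 2.5324

2.5324 AU


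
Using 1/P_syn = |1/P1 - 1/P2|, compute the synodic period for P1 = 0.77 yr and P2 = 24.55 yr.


1/P_syn = |1/P1 - 1/P2| = |1/0.77 - 1/24.55| => P_syn = 0.7949

0.7949 years


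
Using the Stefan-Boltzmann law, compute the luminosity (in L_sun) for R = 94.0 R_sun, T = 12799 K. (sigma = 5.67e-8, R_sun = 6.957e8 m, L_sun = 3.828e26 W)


R = 94.0 * 6.957e8 m = 6.53958e+10 m. L = 4*pi*R^2*sigma*T^4 = 4*pi*(6.53958e+10)^2 * 5.67e-8 * 12799^4 = 8.177052632e+31 W. L/L_sun = 8.177052632e+31 / 3.828e26 = 213611.6152

213611.6152 L_sun


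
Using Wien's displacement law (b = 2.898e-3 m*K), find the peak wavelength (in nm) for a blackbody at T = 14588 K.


lam_max = b / T = 2.898e-3 / 14588 = 1.987e-07 m = 198.6564 nm

198.6564 nm


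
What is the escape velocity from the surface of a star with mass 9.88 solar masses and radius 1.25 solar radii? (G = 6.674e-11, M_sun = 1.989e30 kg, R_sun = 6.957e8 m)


M = 9.88 * 1.989e30 kg = 1.965132e+31 kg; R = 1.25 * 6.957e8 m = 8.69625e+08 m. v_esc = sqrt(2GM/R) = sqrt(2 * 6.674e-11 * 1.965132e+31 / 8.69625e+08) = 1.737e+06

1.737e+06 m/s


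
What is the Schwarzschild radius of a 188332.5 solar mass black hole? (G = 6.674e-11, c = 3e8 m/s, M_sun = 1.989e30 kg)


M = 188332.5 * 1.989e30 kg = 3.745933425e+35 kg. rs = 2GM/c^2 = 2 * 6.674e-11 * 3.745933425e+35 / (3e8)^2 = 5.556e+08

5.556e+08 m


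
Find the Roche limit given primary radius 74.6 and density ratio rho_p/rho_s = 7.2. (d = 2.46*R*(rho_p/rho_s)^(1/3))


d_Roche = 2.46 * 74.6 * 7.2^(1/3) = 354.3655

354.3655


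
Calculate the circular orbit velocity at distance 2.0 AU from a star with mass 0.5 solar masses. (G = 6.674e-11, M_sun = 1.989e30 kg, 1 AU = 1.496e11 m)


v = sqrt(GM/r) = sqrt(6.674e-11 * 9.945e+29 / 2.992e+11) = 14894.1149

14894.1149 m/s


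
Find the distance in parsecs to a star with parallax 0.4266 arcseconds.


d = 1/p = 1/0.4266 = 2.3441

2.3441 pc


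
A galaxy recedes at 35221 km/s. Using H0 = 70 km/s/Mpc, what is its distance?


d = v / H0 = 35221 / 70 = 503.1571

503.1571 Mpc


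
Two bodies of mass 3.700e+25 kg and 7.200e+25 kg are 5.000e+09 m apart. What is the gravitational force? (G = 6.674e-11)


F = G*m1*m2/r^2 = 6.674e-11 * 3.700e+25 * 7.200e+25 / (5.000e+09)^2 = 6.674e-11 * 2.664e+51 / 2.500e+19 = 7.112e+21

7.112e+21 N


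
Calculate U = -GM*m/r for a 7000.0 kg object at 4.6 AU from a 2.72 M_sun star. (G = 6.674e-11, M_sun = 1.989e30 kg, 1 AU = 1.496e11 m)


M = 2.72 * 1.989e30 kg = 5.41008e+30 kg; r = 4.6 AU * 1.496e11 m/AU = 6.8816e+11 m. U = -GM*m/r = -(6.674e-11 * 5.41008e+30 * 7000.0) / 6.8816e+11 = -3.673e+12

-3.673e+12 J


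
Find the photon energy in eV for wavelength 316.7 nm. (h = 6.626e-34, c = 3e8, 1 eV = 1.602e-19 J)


E = hc/lambda = 6.626e-34 * 3e8 / 3.167e-07 = 6.277e-19 J = 3.918 eV

3.918 eV


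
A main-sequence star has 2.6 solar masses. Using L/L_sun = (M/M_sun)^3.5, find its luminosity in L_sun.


L/L_sun = (M/M_sun)^3.5 = 2.6^3.5 = 28.3404

28.3404 L_sun


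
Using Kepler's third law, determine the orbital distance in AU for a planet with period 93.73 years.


a = P^(2/3) = 93.73^(2/3) = 20.6341

20.6341 AU


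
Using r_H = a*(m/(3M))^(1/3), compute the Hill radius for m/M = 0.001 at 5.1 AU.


r_H = a * (m/3M)^(1/3) = 5.1 * (0.001/3)^(1/3) = 0.3536

0.3536 AU


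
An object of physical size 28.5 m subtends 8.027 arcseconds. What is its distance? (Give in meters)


D = size / theta_rad, theta_rad = 8.027 * pi/(180*3600) = 3.892e-05, D = 732346.7021

732346.7021 m


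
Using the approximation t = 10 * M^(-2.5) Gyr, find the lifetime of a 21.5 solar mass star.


t = 10 * M^(-2.5) = 10 * 21.5^(-2.5) = 0.0047

0.0047 Gyr


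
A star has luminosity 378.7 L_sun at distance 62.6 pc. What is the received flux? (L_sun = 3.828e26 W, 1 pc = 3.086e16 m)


F = L / (4*pi*d^2) = 1.450e+29 / (4*pi*(1.932e+18)^2) = 3.091e-09

3.091e-09 W/m^2


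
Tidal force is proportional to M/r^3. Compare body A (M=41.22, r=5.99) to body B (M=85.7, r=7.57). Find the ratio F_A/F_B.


Ratio = (M1/r1^3) / (M2/r2^3) = (41.22/5.99^3) / (85.7/7.57^3) = 0.9708

0.9708


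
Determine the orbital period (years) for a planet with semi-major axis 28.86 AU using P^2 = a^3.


P = a^(3/2) = 28.86^1.5 = 155.0403

155.0403 years


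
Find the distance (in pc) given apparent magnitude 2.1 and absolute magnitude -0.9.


d = 10^((m - M + 5)/5) = 10^((2.1 - -0.9 + 5)/5) = 39.8107

39.8107 pc


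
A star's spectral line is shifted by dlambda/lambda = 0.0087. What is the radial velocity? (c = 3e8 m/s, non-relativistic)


v = (dlambda/lambda) * c = 0.0087 * 3e8 = 2.610e+06

2.610e+06 m/s


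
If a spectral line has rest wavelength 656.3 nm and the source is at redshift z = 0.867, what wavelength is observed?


lam_obs = lam_emit * (1 + z) = 656.3 * (1 + 0.867) = 1225.3121

1225.3121 nm


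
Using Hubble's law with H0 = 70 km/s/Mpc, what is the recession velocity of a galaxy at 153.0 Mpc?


v = H0 * d = 70 * 153.0 = 10710.0

10710.0 km/s


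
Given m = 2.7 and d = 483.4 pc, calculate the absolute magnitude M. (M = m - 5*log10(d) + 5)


M = m - 5*log10(d) + 5 = 2.7 - 5*log10(483.4) + 5 = -5.7215

-5.7215


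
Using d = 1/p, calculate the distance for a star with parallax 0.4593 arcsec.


d = 1/p = 1/0.4593 = 2.1772

2.1772 pc


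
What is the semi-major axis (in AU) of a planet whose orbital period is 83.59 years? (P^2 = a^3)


a = P^(2/3) = 83.59^(2/3) = 19.1177

19.1177 AU


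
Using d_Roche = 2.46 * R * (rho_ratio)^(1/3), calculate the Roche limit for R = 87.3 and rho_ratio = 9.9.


d_Roche = 2.46 * 87.3 * 9.9^(1/3) = 461.1346

461.1346


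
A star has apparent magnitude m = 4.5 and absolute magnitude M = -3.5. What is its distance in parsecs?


d = 10^((m - M + 5)/5) = 10^((4.5 - -3.5 + 5)/5) = 398.1072

398.1072 pc


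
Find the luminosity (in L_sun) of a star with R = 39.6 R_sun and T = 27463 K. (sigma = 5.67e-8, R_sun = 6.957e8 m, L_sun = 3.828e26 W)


R = 39.6 * 6.957e8 m = 2.754972e+10 m. L = 4*pi*R^2*sigma*T^4 = 4*pi*(2.754972e+10)^2 * 5.67e-8 * 27463^4 = 3.076232875e+32 W. L/L_sun = 3.076232875e+32 / 3.828e26 = 803613.6038

803613.6038 L_sun


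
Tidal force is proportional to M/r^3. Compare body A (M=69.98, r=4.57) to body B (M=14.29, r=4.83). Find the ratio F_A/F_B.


Ratio = (M1/r1^3) / (M2/r2^3) = (69.98/4.57^3) / (14.29/4.83^3) = 5.7814

5.7814


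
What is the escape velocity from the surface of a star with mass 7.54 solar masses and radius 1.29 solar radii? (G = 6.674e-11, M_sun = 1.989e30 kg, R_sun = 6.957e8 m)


M = 7.54 * 1.989e30 kg = 1.499706e+31 kg; R = 1.29 * 6.957e8 m = 8.97453e+08 m. v_esc = sqrt(2GM/R) = sqrt(2 * 6.674e-11 * 1.499706e+31 / 8.97453e+08) = 1.494e+06

1.494e+06 m/s


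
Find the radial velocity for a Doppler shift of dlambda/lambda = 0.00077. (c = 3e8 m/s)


v = (dlambda/lambda) * c = 0.00077 * 3e8 = 231000.0

231000.0 m/s


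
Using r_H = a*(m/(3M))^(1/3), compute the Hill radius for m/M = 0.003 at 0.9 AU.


r_H = a * (m/3M)^(1/3) = 0.9 * (0.003/3)^(1/3) = 0.09

0.09 AU


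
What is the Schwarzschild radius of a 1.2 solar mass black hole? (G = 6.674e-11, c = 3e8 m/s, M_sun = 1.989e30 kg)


M = 1.2 * 1.989e30 kg = 2.3868e+30 kg. rs = 2GM/c^2 = 2 * 6.674e-11 * 2.3868e+30 / (3e8)^2 = 3539.8896

3539.8896 m


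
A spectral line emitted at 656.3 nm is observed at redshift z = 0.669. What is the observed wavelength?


lam_obs = lam_emit * (1 + z) = 656.3 * (1 + 0.669) = 1095.3647

1095.3647 nm


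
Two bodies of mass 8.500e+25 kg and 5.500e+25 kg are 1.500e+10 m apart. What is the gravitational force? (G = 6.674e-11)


F = G*m1*m2/r^2 = 6.674e-11 * 8.500e+25 * 5.500e+25 / (1.500e+10)^2 = 6.674e-11 * 4.675e+51 / 2.250e+20 = 1.387e+21

1.387e+21 N


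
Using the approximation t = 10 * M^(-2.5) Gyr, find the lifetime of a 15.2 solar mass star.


t = 10 * M^(-2.5) = 10 * 15.2^(-2.5) = 0.0111

0.0111 Gyr


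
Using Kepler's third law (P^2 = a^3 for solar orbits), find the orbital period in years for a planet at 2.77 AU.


P = a^(3/2) = 2.77^1.5 = 4.6102

4.6102 years


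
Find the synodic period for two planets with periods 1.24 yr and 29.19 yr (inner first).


1/P_syn = |1/P1 - 1/P2| = |1/1.24 - 1/29.19| => P_syn = 1.295

1.295 years


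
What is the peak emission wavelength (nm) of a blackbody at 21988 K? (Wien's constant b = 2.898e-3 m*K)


lam_max = b / T = 2.898e-3 / 21988 = 1.318e-07 m = 131.7992 nm

131.7992 nm


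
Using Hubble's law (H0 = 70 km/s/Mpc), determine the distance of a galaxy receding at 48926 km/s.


d = v / H0 = 48926 / 70 = 698.9429

698.9429 Mpc


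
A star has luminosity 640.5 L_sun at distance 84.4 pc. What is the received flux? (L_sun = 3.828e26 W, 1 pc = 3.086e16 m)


F = L / (4*pi*d^2) = 2.452e+29 / (4*pi*(2.605e+18)^2) = 2.876e-09

2.876e-09 W/m^2


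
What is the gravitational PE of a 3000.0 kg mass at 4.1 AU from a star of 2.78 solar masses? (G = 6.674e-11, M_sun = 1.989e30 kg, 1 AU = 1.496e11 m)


M = 2.78 * 1.989e30 kg = 5.52942e+30 kg; r = 4.1 AU * 1.496e11 m/AU = 6.1336e+11 m. U = -GM*m/r = -(6.674e-11 * 5.52942e+30 * 3000.0) / 6.1336e+11 = -1.805e+12

-1.805e+12 J


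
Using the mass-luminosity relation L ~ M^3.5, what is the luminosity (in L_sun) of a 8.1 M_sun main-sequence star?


L/L_sun = (M/M_sun)^3.5 = 8.1^3.5 = 1512.5076

1512.5076 L_sun


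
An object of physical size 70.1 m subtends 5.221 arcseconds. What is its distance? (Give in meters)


D = size / theta_rad, theta_rad = 5.221 * pi/(180*3600) = 2.531e-05, D = 2.769e+06

2.769e+06 m


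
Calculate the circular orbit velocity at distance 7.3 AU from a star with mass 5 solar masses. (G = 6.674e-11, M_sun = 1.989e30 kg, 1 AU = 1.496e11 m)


v = sqrt(GM/r) = sqrt(6.674e-11 * 9.945e+30 / 1.092e+12) = 24652.9144

24652.9144 m/s


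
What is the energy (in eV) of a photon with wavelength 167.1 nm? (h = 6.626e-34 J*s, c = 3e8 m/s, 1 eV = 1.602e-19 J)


E = hc/lambda = 6.626e-34 * 3e8 / 1.671e-07 = 1.190e-18 J = 7.4256 eV

7.4256 eV


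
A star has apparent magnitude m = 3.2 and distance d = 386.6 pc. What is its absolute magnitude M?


M = m - 5*log10(d) + 5 = 3.2 - 5*log10(386.6) + 5 = -4.7363

-4.7363


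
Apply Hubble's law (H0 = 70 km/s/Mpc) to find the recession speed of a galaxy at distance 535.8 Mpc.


v = H0 * d = 70 * 535.8 = 37506.0

37506.0 km/s


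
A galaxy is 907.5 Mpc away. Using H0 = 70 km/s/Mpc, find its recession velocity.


v = H0 * d = 70 * 907.5 = 63525.0

63525.0 km/s


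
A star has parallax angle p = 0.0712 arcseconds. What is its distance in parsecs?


d = 1/p = 1/0.0712 = 14.0449

14.0449 pc


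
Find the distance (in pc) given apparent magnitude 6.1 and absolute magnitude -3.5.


d = 10^((m - M + 5)/5) = 10^((6.1 - -3.5 + 5)/5) = 831.7638

831.7638 pc


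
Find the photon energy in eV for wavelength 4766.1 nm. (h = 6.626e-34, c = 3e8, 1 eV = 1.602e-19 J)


E = hc/lambda = 6.626e-34 * 3e8 / 4.766e-06 = 4.171e-20 J = 0.2603 eV

0.2603 eV


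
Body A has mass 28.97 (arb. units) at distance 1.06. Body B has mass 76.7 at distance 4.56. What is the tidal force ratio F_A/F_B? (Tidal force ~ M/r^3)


Ratio = (M1/r1^3) / (M2/r2^3) = (28.97/1.06^3) / (76.7/4.56^3) = 30.0698

30.0698


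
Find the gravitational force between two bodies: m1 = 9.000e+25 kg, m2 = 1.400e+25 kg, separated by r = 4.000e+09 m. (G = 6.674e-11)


F = G*m1*m2/r^2 = 6.674e-11 * 9.000e+25 * 1.400e+25 / (4.000e+09)^2 = 6.674e-11 * 1.260e+51 / 1.600e+19 = 5.256e+21

5.256e+21 N


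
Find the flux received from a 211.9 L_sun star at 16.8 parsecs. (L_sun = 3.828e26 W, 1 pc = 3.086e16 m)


F = L / (4*pi*d^2) = 8.112e+28 / (4*pi*(5.184e+17)^2) = 2.402e-08

2.402e-08 W/m^2


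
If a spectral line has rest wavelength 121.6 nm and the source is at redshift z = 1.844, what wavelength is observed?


lam_obs = lam_emit * (1 + z) = 121.6 * (1 + 1.844) = 345.8304

345.8304 nm


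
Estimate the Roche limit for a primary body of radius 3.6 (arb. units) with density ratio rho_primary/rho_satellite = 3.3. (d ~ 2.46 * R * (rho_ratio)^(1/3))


d_Roche = 2.46 * 3.6 * 3.3^(1/3) = 13.1849

13.1849


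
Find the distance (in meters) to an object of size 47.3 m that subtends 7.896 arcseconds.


D = size / theta_rad, theta_rad = 7.896 * pi/(180*3600) = 3.828e-05, D = 1.236e+06

1.236e+06 m


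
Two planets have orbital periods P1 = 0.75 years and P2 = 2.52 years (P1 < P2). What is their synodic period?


1/P_syn = |1/P1 - 1/P2| = |1/0.75 - 1/2.52| => P_syn = 1.0678

1.0678 years


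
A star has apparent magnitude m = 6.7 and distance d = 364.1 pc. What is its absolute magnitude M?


M = m - 5*log10(d) + 5 = 6.7 - 5*log10(364.1) + 5 = -1.1061

-1.1061


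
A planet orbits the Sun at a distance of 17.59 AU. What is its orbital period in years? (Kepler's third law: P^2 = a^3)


P = a^(3/2) = 17.59^1.5 = 73.7732

73.7732 years


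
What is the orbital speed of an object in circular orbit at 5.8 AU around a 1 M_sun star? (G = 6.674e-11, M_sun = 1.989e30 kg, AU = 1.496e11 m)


v = sqrt(GM/r) = sqrt(6.674e-11 * 1.989e+30 / 8.677e+11) = 12368.8892

12368.8892 m/s


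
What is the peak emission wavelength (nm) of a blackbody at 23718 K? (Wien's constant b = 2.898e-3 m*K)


lam_max = b / T = 2.898e-3 / 23718 = 1.222e-07 m = 122.1857 nm

122.1857 nm


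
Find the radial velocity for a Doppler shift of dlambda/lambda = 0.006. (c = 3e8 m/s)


v = (dlambda/lambda) * c = 0.006 * 3e8 = 1.800e+06

1.800e+06 m/s


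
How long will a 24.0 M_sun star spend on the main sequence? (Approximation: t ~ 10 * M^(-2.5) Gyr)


t = 10 * M^(-2.5) = 10 * 24.0^(-2.5) = 0.0035

0.0035 Gyr


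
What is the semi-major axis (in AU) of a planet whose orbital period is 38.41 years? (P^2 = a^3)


a = P^(2/3) = 38.41^(2/3) = 11.384

11.384 AU


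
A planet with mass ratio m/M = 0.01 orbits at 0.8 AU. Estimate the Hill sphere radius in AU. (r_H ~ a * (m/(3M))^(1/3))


r_H = a * (m/3M)^(1/3) = 0.8 * (0.01/3)^(1/3) = 0.1195

0.1195 AU


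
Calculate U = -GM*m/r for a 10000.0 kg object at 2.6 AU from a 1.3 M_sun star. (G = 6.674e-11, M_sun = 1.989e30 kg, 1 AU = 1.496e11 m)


M = 1.3 * 1.989e30 kg = 2.5857e+30 kg; r = 2.6 AU * 1.496e11 m/AU = 3.8896e+11 m. U = -GM*m/r = -(6.674e-11 * 2.5857e+30 * 10000.0) / 3.8896e+11 = -4.437e+12

-4.437e+12 J


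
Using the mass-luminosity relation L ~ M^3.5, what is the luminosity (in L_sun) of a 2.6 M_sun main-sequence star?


L/L_sun = (M/M_sun)^3.5 = 2.6^3.5 = 28.3404

28.3404 L_sun


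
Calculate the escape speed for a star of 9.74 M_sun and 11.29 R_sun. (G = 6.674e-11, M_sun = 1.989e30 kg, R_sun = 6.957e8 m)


M = 9.74 * 1.989e30 kg = 1.937286e+31 kg; R = 11.29 * 6.957e8 m = 7.854453e+09 m. v_esc = sqrt(2GM/R) = sqrt(2 * 6.674e-11 * 1.937286e+31 / 7.854453e+09) = 573782.1009

573782.1009 m/s


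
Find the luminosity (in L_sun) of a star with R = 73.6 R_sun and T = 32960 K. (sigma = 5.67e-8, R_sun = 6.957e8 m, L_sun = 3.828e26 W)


R = 73.6 * 6.957e8 m = 5.120352e+10 m. L = 4*pi*R^2*sigma*T^4 = 4*pi*(5.120352e+10)^2 * 5.67e-8 * 32960^4 = 2.20465872e+33 W. L/L_sun = 2.20465872e+33 / 3.828e26 = 5.759e+06

5.759e+06 L_sun


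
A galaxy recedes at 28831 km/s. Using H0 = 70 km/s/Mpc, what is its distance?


d = v / H0 = 28831 / 70 = 411.8714

411.8714 Mpc


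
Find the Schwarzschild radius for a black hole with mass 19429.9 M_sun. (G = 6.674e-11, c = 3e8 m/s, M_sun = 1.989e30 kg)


M = 19429.9 * 1.989e30 kg = 3.86460711e+34 kg. rs = 2GM/c^2 = 2 * 6.674e-11 * 3.86460711e+34 / (3e8)^2 = 5.732e+07

5.732e+07 m


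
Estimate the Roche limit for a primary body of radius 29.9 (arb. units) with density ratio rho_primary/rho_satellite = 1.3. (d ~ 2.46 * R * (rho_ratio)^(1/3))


d_Roche = 2.46 * 29.9 * 1.3^(1/3) = 80.2763

80.2763


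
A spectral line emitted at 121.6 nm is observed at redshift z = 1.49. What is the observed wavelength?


lam_obs = lam_emit * (1 + z) = 121.6 * (1 + 1.49) = 302.784

302.784 nm


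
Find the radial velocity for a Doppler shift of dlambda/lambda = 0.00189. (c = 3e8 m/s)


v = (dlambda/lambda) * c = 0.00189 * 3e8 = 567000.0

567000.0 m/s


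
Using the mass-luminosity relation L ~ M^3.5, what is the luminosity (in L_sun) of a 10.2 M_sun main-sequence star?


L/L_sun = (M/M_sun)^3.5 = 10.2^3.5 = 3389.2266

3389.2266 L_sun


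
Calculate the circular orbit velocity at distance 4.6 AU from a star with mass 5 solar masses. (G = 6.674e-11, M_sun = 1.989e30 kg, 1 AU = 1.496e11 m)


v = sqrt(GM/r) = sqrt(6.674e-11 * 9.945e+30 / 6.882e+11) = 31056.3764

31056.3764 m/s


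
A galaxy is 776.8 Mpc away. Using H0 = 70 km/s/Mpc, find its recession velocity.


v = H0 * d = 70 * 776.8 = 54376.0

54376.0 km/s


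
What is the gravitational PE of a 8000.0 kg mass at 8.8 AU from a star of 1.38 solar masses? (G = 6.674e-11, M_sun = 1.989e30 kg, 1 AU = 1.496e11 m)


M = 1.38 * 1.989e30 kg = 2.74482e+30 kg; r = 8.8 AU * 1.496e11 m/AU = 1.31648e+12 m. U = -GM*m/r = -(6.674e-11 * 2.74482e+30 * 8000.0) / 1.31648e+12 = -1.113e+12

-1.113e+12 J


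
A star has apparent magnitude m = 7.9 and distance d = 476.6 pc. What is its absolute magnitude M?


M = m - 5*log10(d) + 5 = 7.9 - 5*log10(476.6) + 5 = -0.4908

-0.4908


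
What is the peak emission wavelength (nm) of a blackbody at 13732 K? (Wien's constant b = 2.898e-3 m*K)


lam_max = b / T = 2.898e-3 / 13732 = 2.110e-07 m = 211.0399 nm

211.0399 nm


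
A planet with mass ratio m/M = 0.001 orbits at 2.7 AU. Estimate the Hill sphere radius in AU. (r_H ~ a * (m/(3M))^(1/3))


r_H = a * (m/3M)^(1/3) = 2.7 * (0.001/3)^(1/3) = 0.1872

0.1872 AU


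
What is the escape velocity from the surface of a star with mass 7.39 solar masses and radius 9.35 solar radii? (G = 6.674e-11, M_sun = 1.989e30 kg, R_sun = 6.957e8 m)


M = 7.39 * 1.989e30 kg = 1.469871e+31 kg; R = 9.35 * 6.957e8 m = 6.504795e+09 m. v_esc = sqrt(2GM/R) = sqrt(2 * 6.674e-11 * 1.469871e+31 / 6.504795e+09) = 549200.473

549200.473 m/s


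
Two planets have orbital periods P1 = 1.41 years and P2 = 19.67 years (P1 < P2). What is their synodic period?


1/P_syn = |1/P1 - 1/P2| = |1/1.41 - 1/19.67| => P_syn = 1.5189

1.5189 years


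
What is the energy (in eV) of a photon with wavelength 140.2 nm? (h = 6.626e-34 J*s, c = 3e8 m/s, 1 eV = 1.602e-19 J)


E = hc/lambda = 6.626e-34 * 3e8 / 1.402e-07 = 1.418e-18 J = 8.8504 eV

8.8504 eV


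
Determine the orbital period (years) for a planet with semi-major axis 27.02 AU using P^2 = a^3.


P = a^(3/2) = 27.02^1.5 = 140.452

140.452 years


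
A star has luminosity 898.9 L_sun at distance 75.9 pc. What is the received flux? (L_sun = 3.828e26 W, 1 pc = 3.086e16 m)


F = L / (4*pi*d^2) = 3.441e+29 / (4*pi*(2.342e+18)^2) = 4.991e-09

4.991e-09 W/m^2


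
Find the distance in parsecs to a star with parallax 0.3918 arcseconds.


d = 1/p = 1/0.3918 = 2.5523

2.5523 pc


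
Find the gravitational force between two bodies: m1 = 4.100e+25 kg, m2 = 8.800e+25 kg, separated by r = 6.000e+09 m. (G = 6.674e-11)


F = G*m1*m2/r^2 = 6.674e-11 * 4.100e+25 * 8.800e+25 / (6.000e+09)^2 = 6.674e-11 * 3.608e+51 / 3.600e+19 = 6.689e+21

6.689e+21 N


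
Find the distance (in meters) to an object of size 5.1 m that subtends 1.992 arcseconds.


D = size / theta_rad, theta_rad = 1.992 * pi/(180*3600) = 9.657e-06, D = 528087.6064

528087.6064 m


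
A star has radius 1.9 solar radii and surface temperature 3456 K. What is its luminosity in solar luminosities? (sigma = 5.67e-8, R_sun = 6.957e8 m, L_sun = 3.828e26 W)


R = 1.9 * 6.957e8 m = 1.32183e+09 m. L = 4*pi*R^2*sigma*T^4 = 4*pi*(1.32183e+09)^2 * 5.67e-8 * 3456^4 = 1.775984073e+26 W. L/L_sun = 1.775984073e+26 / 3.828e26 = 0.4639

0.4639 L_sun


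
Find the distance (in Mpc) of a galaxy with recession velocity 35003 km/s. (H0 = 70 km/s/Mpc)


d = v / H0 = 35003 / 70 = 500.0429

500.0429 Mpc


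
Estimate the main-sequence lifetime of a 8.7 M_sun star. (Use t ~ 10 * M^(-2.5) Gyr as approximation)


t = 10 * M^(-2.5) = 10 * 8.7^(-2.5) = 0.0448

0.0448 Gyr


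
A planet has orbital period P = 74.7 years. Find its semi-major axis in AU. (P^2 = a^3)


a = P^(2/3) = 74.7^(2/3) = 17.737

17.737 AU


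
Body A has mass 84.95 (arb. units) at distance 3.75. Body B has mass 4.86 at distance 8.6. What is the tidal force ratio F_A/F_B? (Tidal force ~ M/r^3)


Ratio = (M1/r1^3) / (M2/r2^3) = (84.95/3.75^3) / (4.86/8.6^3) = 210.8282

210.8282


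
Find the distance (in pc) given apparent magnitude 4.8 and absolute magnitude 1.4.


d = 10^((m - M + 5)/5) = 10^((4.8 - 1.4 + 5)/5) = 47.863

47.863 pc


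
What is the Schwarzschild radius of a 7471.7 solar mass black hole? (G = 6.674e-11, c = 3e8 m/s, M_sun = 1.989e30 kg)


M = 7471.7 * 1.989e30 kg = 1.48612113e+34 kg. rs = 2GM/c^2 = 2 * 6.674e-11 * 1.48612113e+34 / (3e8)^2 = 2.204e+07

2.204e+07 m


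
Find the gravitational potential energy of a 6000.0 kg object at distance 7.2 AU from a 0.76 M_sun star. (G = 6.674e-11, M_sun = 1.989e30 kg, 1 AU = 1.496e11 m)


M = 0.76 * 1.989e30 kg = 1.51164e+30 kg; r = 7.2 AU * 1.496e11 m/AU = 1.07712e+12 m. U = -GM*m/r = -(6.674e-11 * 1.51164e+30 * 6000.0) / 1.07712e+12 = -5.620e+11

-5.620e+11 J


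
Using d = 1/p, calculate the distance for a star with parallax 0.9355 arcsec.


d = 1/p = 1/0.9355 = 1.0689

1.0689 pc


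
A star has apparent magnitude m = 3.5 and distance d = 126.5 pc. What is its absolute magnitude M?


M = m - 5*log10(d) + 5 = 3.5 - 5*log10(126.5) + 5 = -2.0105

-2.0105


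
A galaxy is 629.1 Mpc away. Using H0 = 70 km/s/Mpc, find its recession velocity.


v = H0 * d = 70 * 629.1 = 44037.0

44037.0 km/s


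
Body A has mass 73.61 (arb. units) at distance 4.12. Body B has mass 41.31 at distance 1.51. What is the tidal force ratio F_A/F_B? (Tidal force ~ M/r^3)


Ratio = (M1/r1^3) / (M2/r2^3) = (73.61/4.12^3) / (41.31/1.51^3) = 0.0877

0.0877


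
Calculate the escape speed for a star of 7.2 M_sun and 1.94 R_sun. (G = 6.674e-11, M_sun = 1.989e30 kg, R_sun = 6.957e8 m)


M = 7.2 * 1.989e30 kg = 1.43208e+31 kg; R = 1.94 * 6.957e8 m = 1.349658e+09 m. v_esc = sqrt(2GM/R) = sqrt(2 * 6.674e-11 * 1.43208e+31 / 1.349658e+09) = 1.190e+06

1.190e+06 m/s


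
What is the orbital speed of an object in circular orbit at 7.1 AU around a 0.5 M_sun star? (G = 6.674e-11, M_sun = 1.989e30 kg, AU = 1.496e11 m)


v = sqrt(GM/r) = sqrt(6.674e-11 * 9.945e+29 / 1.062e+12) = 7904.9754

7904.9754 m/s


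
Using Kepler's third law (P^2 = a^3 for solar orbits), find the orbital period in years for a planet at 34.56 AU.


P = a^(3/2) = 34.56^1.5 = 203.1705

203.1705 years


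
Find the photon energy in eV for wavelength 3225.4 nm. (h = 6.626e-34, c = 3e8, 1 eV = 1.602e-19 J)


E = hc/lambda = 6.626e-34 * 3e8 / 3.225e-06 = 6.163e-20 J = 0.3847 eV

0.3847 eV


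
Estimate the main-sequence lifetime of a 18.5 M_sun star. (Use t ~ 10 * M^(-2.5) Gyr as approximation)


t = 10 * M^(-2.5) = 10 * 18.5^(-2.5) = 0.0068

0.0068 Gyr


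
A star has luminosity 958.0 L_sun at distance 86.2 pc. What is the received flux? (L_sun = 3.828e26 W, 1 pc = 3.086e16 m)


F = L / (4*pi*d^2) = 3.667e+29 / (4*pi*(2.660e+18)^2) = 4.124e-09

4.124e-09 W/m^2


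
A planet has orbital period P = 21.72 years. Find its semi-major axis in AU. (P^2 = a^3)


a = P^(2/3) = 21.72^(2/3) = 7.7847

7.7847 AU


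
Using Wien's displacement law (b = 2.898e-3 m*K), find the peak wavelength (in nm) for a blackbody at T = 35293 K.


lam_max = b / T = 2.898e-3 / 35293 = 8.211e-08 m = 82.1126 nm

82.1126 nm


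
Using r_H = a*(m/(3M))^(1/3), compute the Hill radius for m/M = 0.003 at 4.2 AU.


r_H = a * (m/3M)^(1/3) = 4.2 * (0.003/3)^(1/3) = 0.42

0.42 AU


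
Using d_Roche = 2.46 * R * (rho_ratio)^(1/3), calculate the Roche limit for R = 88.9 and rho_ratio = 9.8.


d_Roche = 2.46 * 88.9 * 9.8^(1/3) = 467.9997

467.9997


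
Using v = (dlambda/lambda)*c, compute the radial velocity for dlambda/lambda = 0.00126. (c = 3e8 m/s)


v = (dlambda/lambda) * c = 0.00126 * 3e8 = 378000.0

378000.0 m/s


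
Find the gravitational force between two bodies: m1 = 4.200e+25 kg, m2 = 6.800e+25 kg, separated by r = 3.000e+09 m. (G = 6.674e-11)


F = G*m1*m2/r^2 = 6.674e-11 * 4.200e+25 * 6.800e+25 / (3.000e+09)^2 = 6.674e-11 * 2.856e+51 / 9.000e+18 = 2.118e+22

2.118e+22 N


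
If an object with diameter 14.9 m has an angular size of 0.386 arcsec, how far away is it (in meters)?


D = size / theta_rad, theta_rad = 0.386 * pi/(180*3600) = 1.871e-06, D = 7.962e+06

7.962e+06 m


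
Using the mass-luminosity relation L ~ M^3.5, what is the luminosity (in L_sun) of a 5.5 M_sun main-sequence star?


L/L_sun = (M/M_sun)^3.5 = 5.5^3.5 = 390.184

390.184 L_sun


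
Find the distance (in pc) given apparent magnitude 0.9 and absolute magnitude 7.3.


d = 10^((m - M + 5)/5) = 10^((0.9 - 7.3 + 5)/5) = 0.5248

0.5248 pc


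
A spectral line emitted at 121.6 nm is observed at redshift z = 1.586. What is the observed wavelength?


lam_obs = lam_emit * (1 + z) = 121.6 * (1 + 1.586) = 314.4576

314.4576 nm


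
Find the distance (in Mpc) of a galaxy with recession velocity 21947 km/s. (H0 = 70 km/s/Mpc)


d = v / H0 = 21947 / 70 = 313.5286

313.5286 Mpc


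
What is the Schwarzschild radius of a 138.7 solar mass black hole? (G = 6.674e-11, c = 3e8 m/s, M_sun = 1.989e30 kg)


M = 138.7 * 1.989e30 kg = 2.758743e+32 kg. rs = 2GM/c^2 = 2 * 6.674e-11 * 2.758743e+32 / (3e8)^2 = 409152.2396

409152.2396 m


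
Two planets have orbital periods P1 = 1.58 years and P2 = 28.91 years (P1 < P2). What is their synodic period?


1/P_syn = |1/P1 - 1/P2| = |1/1.58 - 1/28.91| => P_syn = 1.6713

1.6713 years


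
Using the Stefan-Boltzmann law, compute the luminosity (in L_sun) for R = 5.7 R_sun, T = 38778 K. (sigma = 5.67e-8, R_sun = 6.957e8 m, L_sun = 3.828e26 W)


R = 5.7 * 6.957e8 m = 3.96549e+09 m. L = 4*pi*R^2*sigma*T^4 = 4*pi*(3.96549e+09)^2 * 5.67e-8 * 38778^4 = 2.533542922e+31 W. L/L_sun = 2.533542922e+31 / 3.828e26 = 66184.5068

66184.5068 L_sun


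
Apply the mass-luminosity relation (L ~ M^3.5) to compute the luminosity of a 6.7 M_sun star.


L/L_sun = (M/M_sun)^3.5 = 6.7^3.5 = 778.5057

778.5057 L_sun


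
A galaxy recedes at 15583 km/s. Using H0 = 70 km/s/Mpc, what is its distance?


d = v / H0 = 15583 / 70 = 222.6143

222.6143 Mpc


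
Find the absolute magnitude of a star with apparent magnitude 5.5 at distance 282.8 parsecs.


M = m - 5*log10(d) + 5 = 5.5 - 5*log10(282.8) + 5 = -1.7574

-1.7574


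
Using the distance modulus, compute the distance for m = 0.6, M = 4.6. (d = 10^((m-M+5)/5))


d = 10^((m - M + 5)/5) = 10^((0.6 - 4.6 + 5)/5) = 1.5849

1.5849 pc


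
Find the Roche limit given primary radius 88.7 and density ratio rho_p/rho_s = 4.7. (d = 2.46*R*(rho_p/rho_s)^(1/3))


d_Roche = 2.46 * 88.7 * 4.7^(1/3) = 365.5033

365.5033


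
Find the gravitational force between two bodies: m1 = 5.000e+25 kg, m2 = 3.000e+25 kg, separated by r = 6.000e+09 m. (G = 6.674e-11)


F = G*m1*m2/r^2 = 6.674e-11 * 5.000e+25 * 3.000e+25 / (6.000e+09)^2 = 6.674e-11 * 1.500e+51 / 3.600e+19 = 2.781e+21

2.781e+21 N


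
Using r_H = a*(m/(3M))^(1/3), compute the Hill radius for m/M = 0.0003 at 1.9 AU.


r_H = a * (m/3M)^(1/3) = 1.9 * (0.0003/3)^(1/3) = 0.0882

0.0882 AU


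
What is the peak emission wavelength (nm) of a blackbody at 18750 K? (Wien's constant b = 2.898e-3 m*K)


lam_max = b / T = 2.898e-3 / 18750 = 1.546e-07 m = 154.56 nm

154.56 nm


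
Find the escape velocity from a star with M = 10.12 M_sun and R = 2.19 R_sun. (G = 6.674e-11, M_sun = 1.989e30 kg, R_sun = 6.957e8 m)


M = 10.12 * 1.989e30 kg = 2.012868e+31 kg; R = 2.19 * 6.957e8 m = 1.523583e+09 m. v_esc = sqrt(2GM/R) = sqrt(2 * 6.674e-11 * 2.012868e+31 / 1.523583e+09) = 1.328e+06

1.328e+06 m/s


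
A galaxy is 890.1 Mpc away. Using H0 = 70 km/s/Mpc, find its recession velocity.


v = H0 * d = 70 * 890.1 = 62307.0

62307.0 km/s


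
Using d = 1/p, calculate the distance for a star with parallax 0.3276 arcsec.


d = 1/p = 1/0.3276 = 3.0525

3.0525 pc


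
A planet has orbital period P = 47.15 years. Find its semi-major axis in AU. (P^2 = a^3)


a = P^(2/3) = 47.15^(2/3) = 13.0513

13.0513 AU


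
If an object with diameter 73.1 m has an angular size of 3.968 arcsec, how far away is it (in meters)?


D = size / theta_rad, theta_rad = 3.968 * pi/(180*3600) = 1.924e-05, D = 3.800e+06

3.800e+06 m


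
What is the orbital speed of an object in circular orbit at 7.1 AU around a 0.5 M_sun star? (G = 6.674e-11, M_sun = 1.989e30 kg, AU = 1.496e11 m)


v = sqrt(GM/r) = sqrt(6.674e-11 * 9.945e+29 / 1.062e+12) = 7904.9754

7904.9754 m/s


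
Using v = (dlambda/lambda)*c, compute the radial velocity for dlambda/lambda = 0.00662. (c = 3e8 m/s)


v = (dlambda/lambda) * c = 0.00662 * 3e8 = 1.986e+06

1.986e+06 m/s


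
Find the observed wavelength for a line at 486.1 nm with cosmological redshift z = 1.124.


lam_obs = lam_emit * (1 + z) = 486.1 * (1 + 1.124) = 1032.4764

1032.4764 nm


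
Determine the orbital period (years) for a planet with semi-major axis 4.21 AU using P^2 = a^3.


P = a^(3/2) = 4.21^1.5 = 8.6382

8.6382 years


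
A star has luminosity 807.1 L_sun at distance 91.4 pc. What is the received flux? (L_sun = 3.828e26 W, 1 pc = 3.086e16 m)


F = L / (4*pi*d^2) = 3.090e+29 / (4*pi*(2.821e+18)^2) = 3.090e-09

3.090e-09 W/m^2
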